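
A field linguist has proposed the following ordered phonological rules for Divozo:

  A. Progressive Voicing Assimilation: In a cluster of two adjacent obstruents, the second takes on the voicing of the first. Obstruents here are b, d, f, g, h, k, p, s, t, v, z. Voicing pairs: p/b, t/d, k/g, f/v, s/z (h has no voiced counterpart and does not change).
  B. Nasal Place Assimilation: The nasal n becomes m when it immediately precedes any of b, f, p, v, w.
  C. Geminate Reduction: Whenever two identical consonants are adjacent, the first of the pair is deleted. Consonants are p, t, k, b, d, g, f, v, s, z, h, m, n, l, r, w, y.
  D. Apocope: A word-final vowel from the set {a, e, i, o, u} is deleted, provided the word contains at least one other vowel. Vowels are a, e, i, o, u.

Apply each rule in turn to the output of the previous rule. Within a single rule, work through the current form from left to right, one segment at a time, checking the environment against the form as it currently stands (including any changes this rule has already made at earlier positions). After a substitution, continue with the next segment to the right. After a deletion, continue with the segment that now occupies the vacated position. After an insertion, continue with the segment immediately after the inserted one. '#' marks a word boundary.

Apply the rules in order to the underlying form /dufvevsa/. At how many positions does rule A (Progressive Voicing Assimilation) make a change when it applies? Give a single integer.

A Progressive Voicing Assimilation: [dufvevsa] → [duffevza]
B Nasal Place Assimilation: no change — [duffevza]
C Geminate Reduction: [duffevza] → [dufevza]
D Apocope: [dufevza] → [dufevz]
Rule A changed 2 position(s).

2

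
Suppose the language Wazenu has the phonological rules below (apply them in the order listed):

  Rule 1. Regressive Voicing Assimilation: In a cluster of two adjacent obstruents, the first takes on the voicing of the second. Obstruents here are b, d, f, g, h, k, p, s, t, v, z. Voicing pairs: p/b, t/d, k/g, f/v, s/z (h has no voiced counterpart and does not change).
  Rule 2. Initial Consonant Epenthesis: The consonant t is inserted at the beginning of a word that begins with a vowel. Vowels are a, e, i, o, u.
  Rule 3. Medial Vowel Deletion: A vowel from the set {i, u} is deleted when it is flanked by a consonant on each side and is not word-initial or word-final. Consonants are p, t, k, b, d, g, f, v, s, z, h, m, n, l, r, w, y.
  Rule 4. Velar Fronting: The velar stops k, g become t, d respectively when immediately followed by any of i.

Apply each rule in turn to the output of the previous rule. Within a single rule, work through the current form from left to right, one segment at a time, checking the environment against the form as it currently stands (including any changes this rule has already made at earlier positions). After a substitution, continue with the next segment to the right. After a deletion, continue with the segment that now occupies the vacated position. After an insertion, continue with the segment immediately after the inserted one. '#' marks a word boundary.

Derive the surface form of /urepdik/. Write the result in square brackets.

[trebdk]

Rule 1 Regressive Voicing Assimilation: [urepdik] → [urebdik]
Rule 2 Initial Consonant Epenthesis: [urebdik] → [turebdik]
Rule 3 Medial Vowel Deletion: [turebdik] → [trebdk]
Rule 4 Velar Fronting: no change — [trebdk]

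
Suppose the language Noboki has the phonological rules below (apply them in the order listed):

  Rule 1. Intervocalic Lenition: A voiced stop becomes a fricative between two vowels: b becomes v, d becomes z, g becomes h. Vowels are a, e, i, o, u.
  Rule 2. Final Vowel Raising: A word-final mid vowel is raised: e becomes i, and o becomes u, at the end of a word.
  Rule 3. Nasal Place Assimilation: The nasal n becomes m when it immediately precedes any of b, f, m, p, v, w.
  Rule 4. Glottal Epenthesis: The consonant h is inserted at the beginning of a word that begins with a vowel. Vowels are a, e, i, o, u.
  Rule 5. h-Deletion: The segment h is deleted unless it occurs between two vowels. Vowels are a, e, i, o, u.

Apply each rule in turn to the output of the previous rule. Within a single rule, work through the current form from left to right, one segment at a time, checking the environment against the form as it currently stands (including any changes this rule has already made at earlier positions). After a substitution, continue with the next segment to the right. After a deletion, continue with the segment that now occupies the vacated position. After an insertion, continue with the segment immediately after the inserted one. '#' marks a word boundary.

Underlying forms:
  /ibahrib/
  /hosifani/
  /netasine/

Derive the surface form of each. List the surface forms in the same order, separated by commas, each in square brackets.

[ivarib], [osifani], [netasini]

/ibahrib/:
  Rule 1 Intervocalic Lenition: [ibahrib] → [ivahrib]
  Rule 2 Final Vowel Raising: no change — [ivahrib]
  Rule 3 Nasal Place Assimilation: no change — [ivahrib]
  Rule 4 Glottal Epenthesis: [ivahrib] → [hivahrib]
  Rule 5 h-Deletion: [hivahrib] → [ivarib]
/hosifani/:
  Rule 1 Intervocalic Lenition: no change — [hosifani]
  Rule 2 Final Vowel Raising: no change — [hosifani]
  Rule 3 Nasal Place Assimilation: no change — [hosifani]
  Rule 4 Glottal Epenthesis: no change — [hosifani]
  Rule 5 h-Deletion: [hosifani] → [osifani]
/netasine/:
  Rule 1 Intervocalic Lenition: no change — [netasine]
  Rule 2 Final Vowel Raising: [netasine] → [netasini]
  Rule 3 Nasal Place Assimilation: no change — [netasini]
  Rule 4 Glottal Epenthesis: no change — [netasini]
  Rule 5 h-Deletion: no change — [netasini]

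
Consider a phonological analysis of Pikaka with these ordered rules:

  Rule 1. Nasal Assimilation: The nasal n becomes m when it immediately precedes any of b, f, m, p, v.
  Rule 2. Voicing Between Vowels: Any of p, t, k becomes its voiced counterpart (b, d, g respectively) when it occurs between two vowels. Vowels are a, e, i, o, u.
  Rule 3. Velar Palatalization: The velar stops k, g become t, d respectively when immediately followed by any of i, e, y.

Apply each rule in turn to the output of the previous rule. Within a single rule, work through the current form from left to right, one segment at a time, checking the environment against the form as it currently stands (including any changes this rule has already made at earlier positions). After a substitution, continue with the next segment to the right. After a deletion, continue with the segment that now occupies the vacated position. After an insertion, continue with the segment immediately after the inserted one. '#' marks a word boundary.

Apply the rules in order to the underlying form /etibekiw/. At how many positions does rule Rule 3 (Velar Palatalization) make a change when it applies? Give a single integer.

1

Rule 1 Nasal Assimilation: no change — [etibekiw]
Rule 2 Voicing Between Vowels: [etibekiw] → [edibegiw]
Rule 3 Velar Palatalization: [edibegiw] → [edibediw]
Rule Rule 3 changed 1 position(s).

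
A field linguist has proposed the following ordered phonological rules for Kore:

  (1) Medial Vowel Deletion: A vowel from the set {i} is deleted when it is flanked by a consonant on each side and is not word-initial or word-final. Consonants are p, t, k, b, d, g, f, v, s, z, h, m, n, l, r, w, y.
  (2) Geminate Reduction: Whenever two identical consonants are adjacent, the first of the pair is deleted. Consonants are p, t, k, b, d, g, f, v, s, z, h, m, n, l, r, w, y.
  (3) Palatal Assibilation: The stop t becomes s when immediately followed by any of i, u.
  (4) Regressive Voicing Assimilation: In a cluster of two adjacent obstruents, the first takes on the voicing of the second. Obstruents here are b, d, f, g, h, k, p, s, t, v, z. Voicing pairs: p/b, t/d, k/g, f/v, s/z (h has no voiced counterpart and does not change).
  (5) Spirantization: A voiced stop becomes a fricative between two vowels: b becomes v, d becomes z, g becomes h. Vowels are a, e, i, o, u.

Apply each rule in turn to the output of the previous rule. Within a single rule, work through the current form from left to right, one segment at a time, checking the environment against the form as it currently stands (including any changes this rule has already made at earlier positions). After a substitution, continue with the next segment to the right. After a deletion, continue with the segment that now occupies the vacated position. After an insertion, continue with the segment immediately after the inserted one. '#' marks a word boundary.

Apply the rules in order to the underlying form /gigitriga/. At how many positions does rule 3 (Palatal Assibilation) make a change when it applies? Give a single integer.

(1) Medial Vowel Deletion: [gigitriga] → [ggtrga]
(2) Geminate Reduction: [ggtrga] → [gtrga]
(3) Palatal Assibilation: no change — [gtrga]
(4) Regressive Voicing Assimilation: [gtrga] → [ktrga]
(5) Spirantization: no change — [ktrga]
Rule 3 changed 0 position(s).

0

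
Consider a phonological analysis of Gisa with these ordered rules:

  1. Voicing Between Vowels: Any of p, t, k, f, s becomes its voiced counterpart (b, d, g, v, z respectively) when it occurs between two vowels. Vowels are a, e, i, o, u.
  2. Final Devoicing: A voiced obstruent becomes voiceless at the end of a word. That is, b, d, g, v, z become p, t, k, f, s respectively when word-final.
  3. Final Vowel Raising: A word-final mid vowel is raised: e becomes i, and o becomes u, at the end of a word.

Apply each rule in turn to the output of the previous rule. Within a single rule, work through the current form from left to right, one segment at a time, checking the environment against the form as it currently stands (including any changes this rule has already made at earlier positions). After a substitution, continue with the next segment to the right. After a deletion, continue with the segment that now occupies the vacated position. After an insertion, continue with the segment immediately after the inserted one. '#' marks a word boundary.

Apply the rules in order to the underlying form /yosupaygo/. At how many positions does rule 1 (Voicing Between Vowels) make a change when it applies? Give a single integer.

1 Voicing Between Vowels: [yosupaygo] → [yozubaygo]
2 Final Devoicing: no change — [yozubaygo]
3 Final Vowel Raising: [yozubaygo] → [yozubaygu]
Rule 1 changed 2 position(s).

2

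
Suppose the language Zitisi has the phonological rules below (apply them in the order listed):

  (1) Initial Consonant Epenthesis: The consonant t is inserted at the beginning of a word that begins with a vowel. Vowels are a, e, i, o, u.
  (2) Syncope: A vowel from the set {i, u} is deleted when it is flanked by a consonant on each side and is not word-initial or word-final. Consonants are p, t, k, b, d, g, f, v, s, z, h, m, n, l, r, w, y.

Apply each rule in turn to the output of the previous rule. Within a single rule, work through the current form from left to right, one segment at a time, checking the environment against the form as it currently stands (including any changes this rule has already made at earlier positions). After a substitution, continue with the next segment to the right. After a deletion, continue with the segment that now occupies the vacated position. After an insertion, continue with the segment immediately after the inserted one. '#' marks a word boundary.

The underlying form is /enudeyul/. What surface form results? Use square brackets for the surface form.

(1) Initial Consonant Epenthesis: [enudeyul] → [tenudeyul]
(2) Syncope: [tenudeyul] → [tendeyl]

[tendeyl]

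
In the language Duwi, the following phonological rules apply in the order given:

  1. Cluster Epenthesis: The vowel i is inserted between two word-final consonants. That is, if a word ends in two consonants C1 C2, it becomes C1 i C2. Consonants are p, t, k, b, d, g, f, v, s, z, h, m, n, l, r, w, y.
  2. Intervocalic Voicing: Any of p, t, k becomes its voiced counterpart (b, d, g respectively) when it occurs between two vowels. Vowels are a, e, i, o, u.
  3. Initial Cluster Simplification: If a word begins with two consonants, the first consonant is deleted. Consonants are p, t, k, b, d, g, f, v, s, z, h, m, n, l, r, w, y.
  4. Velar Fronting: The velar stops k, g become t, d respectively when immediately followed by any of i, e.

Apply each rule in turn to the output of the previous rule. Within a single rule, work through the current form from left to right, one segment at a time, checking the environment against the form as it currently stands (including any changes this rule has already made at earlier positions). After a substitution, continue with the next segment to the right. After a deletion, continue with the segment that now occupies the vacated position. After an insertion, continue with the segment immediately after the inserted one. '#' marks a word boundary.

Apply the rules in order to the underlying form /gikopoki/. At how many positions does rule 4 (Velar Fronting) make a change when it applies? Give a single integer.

2

1 Cluster Epenthesis: no change — [gikopoki]
2 Intervocalic Voicing: [gikopoki] → [gigobogi]
3 Initial Cluster Simplification: no change — [gigobogi]
4 Velar Fronting: [gigobogi] → [digobodi]
Rule 4 changed 2 position(s).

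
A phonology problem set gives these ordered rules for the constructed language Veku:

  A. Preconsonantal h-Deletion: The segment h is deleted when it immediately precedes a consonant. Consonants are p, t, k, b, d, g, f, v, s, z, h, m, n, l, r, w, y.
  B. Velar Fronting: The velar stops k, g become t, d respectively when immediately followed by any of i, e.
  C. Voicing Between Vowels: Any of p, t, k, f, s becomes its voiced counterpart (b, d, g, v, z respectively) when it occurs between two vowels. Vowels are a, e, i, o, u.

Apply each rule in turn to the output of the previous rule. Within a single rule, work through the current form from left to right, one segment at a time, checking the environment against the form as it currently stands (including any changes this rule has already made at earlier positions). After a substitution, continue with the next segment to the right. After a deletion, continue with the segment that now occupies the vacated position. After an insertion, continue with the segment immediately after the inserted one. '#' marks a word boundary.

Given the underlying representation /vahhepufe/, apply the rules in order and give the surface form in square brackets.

A Preconsonantal h-Deletion: [vahhepufe] → [vahepufe]
B Velar Fronting: no change — [vahepufe]
C Voicing Between Vowels: [vahepufe] → [vahebuve]

[vahebuve]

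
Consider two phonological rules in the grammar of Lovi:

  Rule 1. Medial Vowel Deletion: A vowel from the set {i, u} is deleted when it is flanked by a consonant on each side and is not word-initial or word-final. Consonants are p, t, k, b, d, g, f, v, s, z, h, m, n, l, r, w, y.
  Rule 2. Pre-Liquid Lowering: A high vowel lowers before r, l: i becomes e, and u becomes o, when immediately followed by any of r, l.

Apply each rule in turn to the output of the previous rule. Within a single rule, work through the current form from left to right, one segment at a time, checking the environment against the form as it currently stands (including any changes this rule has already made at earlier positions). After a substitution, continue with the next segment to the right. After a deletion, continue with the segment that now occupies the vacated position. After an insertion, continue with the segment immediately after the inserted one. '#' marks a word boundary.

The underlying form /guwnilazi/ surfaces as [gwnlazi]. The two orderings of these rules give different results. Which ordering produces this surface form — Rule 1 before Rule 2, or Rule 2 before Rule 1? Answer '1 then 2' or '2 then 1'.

Order 1 then 2:
  1 Medial Vowel Deletion: [guwnilazi] → [gwnlazi]
  2 Pre-Liquid Lowering: no change — [gwnlazi]
  result: [gwnlazi]
Order 2 then 1:
  2 Pre-Liquid Lowering: [guwnilazi] → [guwnelazi]
  1 Medial Vowel Deletion: [guwnelazi] → [gwnelazi]
  result: [gwnelazi]

1 then 2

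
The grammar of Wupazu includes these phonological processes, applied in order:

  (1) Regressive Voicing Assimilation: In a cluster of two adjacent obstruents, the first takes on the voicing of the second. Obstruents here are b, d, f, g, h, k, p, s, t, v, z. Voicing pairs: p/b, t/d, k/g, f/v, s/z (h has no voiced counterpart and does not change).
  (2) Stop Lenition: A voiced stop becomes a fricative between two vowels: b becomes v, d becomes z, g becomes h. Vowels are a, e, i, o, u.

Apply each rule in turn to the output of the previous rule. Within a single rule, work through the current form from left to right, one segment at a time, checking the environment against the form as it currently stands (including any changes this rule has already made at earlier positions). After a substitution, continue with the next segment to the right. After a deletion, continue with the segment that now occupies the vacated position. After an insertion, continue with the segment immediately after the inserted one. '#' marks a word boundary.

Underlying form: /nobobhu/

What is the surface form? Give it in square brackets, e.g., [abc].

(1) Regressive Voicing Assimilation: [nobobhu] → [nobophu]
(2) Stop Lenition: [nobophu] → [novophu]

[novophu]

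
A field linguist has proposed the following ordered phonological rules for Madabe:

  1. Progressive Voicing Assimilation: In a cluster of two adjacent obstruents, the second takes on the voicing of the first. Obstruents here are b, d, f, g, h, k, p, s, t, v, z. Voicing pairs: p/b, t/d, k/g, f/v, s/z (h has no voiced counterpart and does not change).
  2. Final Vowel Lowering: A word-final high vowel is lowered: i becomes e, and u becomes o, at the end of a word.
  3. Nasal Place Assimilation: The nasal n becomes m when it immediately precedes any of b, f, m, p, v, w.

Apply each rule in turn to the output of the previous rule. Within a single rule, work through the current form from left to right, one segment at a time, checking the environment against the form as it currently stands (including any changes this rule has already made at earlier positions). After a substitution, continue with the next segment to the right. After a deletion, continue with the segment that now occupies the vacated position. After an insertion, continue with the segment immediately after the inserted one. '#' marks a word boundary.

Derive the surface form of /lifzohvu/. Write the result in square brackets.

[lifsohfo]

1 Progressive Voicing Assimilation: [lifzohvu] → [lifsohfu]
2 Final Vowel Lowering: [lifsohfu] → [lifsohfo]
3 Nasal Place Assimilation: no change — [lifsohfo]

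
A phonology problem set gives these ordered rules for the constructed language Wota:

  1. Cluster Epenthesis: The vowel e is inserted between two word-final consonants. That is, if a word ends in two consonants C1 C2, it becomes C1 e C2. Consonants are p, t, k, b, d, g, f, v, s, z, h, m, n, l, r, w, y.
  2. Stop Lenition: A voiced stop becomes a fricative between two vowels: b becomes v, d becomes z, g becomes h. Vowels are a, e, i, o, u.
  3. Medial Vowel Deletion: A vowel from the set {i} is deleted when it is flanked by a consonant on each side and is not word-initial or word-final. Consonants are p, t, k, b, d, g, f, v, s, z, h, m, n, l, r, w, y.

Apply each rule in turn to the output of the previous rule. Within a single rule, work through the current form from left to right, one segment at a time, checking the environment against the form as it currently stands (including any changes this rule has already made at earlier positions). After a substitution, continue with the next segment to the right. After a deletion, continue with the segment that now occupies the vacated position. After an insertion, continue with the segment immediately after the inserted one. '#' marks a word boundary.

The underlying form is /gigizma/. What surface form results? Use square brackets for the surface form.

1 Cluster Epenthesis: no change — [gigizma]
2 Stop Lenition: [gigizma] → [gihizma]
3 Medial Vowel Deletion: [gihizma] → [ghzma]

[ghzma]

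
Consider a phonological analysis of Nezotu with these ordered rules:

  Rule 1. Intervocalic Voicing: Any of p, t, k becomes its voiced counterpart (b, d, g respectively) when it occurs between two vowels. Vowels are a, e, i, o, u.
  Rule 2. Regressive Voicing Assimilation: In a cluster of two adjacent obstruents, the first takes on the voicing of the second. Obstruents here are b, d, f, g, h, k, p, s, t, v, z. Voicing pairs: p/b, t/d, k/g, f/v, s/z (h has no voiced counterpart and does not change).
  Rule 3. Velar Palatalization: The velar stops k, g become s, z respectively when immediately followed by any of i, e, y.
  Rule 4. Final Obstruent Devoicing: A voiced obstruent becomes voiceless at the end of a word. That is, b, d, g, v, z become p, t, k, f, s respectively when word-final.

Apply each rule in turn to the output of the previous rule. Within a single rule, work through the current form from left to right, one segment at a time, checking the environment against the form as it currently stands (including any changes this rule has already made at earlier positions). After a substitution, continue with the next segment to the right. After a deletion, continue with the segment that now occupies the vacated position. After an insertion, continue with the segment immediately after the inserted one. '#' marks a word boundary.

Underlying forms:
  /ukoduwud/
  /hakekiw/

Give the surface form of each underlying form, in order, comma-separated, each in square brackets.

/ukoduwud/:
  Rule 1 Intervocalic Voicing: [ukoduwud] → [ugoduwud]
  Rule 2 Regressive Voicing Assimilation: no change — [ugoduwud]
  Rule 3 Velar Palatalization: no change — [ugoduwud]
  Rule 4 Final Obstruent Devoicing: [ugoduwud] → [ugoduwut]
/hakekiw/:
  Rule 1 Intervocalic Voicing: [hakekiw] → [hagegiw]
  Rule 2 Regressive Voicing Assimilation: no change — [hagegiw]
  Rule 3 Velar Palatalization: [hagegiw] → [hazeziw]
  Rule 4 Final Obstruent Devoicing: no change — [hazeziw]

[ugoduwut], [hazeziw]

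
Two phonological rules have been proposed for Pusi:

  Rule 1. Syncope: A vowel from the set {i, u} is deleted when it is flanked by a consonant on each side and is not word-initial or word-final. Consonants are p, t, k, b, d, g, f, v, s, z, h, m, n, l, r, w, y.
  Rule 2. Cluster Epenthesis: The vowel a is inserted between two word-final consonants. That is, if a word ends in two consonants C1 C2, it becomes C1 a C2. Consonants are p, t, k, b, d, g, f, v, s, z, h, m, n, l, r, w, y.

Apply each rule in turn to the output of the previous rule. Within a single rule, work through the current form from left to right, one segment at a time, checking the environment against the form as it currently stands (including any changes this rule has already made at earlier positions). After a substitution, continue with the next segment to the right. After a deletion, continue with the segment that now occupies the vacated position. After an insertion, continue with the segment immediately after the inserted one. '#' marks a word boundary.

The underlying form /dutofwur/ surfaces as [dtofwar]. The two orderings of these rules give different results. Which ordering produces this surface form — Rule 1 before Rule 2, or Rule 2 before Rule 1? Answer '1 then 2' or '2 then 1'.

1 then 2

Order 1 then 2:
  1 Syncope: [dutofwur] → [dtofwr]
  2 Cluster Epenthesis: [dtofwr] → [dtofwar]
  result: [dtofwar]
Order 2 then 1:
  2 Cluster Epenthesis: no change — [dutofwur]
  1 Syncope: [dutofwur] → [dtofwr]
  result: [dtofwr]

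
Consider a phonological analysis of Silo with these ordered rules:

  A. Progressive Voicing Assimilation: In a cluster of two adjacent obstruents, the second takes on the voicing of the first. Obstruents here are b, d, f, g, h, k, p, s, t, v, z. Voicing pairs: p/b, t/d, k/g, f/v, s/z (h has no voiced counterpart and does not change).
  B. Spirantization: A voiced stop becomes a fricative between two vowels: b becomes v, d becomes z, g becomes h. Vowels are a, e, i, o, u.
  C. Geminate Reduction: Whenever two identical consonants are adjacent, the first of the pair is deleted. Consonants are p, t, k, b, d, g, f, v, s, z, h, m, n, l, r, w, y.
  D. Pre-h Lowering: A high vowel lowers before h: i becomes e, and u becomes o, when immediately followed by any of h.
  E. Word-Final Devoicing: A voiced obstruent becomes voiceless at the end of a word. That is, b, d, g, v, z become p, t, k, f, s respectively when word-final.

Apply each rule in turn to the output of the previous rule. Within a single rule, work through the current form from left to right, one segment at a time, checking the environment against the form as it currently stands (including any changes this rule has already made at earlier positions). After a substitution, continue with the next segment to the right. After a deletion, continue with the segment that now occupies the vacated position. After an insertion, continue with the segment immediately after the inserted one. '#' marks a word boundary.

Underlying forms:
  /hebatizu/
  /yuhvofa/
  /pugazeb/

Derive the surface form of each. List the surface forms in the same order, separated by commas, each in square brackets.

/hebatizu/:
  A Progressive Voicing Assimilation: no change — [hebatizu]
  B Spirantization: [hebatizu] → [hevatizu]
  C Geminate Reduction: no change — [hevatizu]
  D Pre-h Lowering: no change — [hevatizu]
  E Word-Final Devoicing: no change — [hevatizu]
/yuhvofa/:
  A Progressive Voicing Assimilation: [yuhvofa] → [yuhfofa]
  B Spirantization: no change — [yuhfofa]
  C Geminate Reduction: no change — [yuhfofa]
  D Pre-h Lowering: [yuhfofa] → [yohfofa]
  E Word-Final Devoicing: no change — [yohfofa]
/pugazeb/:
  A Progressive Voicing Assimilation: no change — [pugazeb]
  B Spirantization: [pugazeb] → [puhazeb]
  C Geminate Reduction: no change — [puhazeb]
  D Pre-h Lowering: [puhazeb] → [pohazeb]
  E Word-Final Devoicing: [pohazeb] → [pohazep]

[hevatizu], [yohfofa], [pohazep]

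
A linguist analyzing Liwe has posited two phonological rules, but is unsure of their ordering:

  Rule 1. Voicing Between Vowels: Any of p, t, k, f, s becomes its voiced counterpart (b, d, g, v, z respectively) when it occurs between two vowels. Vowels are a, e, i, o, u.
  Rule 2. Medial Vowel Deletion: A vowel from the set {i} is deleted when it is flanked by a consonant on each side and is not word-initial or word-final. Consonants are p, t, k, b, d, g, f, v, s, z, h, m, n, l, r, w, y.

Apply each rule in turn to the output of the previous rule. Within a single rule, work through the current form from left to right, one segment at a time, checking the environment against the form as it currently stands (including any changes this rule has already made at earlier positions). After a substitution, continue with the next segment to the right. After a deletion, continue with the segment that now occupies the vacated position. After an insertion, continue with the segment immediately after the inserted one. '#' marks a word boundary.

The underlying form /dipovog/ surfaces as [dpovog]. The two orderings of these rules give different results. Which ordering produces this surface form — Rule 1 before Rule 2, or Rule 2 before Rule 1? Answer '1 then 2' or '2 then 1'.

Order 1 then 2:
  1 Voicing Between Vowels: [dipovog] → [dibovog]
  2 Medial Vowel Deletion: [dibovog] → [dbovog]
  result: [dbovog]
Order 2 then 1:
  2 Medial Vowel Deletion: [dipovog] → [dpovog]
  1 Voicing Between Vowels: no change — [dpovog]
  result: [dpovog]

2 then 1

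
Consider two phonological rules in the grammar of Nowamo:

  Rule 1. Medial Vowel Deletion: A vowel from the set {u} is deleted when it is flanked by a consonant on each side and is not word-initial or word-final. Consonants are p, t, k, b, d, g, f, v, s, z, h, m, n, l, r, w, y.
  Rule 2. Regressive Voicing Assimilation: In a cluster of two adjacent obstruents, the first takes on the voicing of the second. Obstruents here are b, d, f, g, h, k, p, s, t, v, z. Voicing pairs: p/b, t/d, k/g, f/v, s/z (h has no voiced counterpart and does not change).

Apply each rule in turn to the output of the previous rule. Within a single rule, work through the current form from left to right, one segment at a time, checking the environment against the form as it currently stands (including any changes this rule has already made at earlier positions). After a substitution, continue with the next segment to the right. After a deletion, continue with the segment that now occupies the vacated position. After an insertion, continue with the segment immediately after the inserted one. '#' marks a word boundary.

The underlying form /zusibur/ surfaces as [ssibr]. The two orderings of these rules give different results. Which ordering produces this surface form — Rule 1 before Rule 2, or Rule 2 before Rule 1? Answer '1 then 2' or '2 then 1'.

1 then 2

Order 1 then 2:
  1 Medial Vowel Deletion: [zusibur] → [zsibr]
  2 Regressive Voicing Assimilation: [zsibr] → [ssibr]
  result: [ssibr]
Order 2 then 1:
  2 Regressive Voicing Assimilation: no change — [zusibur]
  1 Medial Vowel Deletion: [zusibur] → [zsibr]
  result: [zsibr]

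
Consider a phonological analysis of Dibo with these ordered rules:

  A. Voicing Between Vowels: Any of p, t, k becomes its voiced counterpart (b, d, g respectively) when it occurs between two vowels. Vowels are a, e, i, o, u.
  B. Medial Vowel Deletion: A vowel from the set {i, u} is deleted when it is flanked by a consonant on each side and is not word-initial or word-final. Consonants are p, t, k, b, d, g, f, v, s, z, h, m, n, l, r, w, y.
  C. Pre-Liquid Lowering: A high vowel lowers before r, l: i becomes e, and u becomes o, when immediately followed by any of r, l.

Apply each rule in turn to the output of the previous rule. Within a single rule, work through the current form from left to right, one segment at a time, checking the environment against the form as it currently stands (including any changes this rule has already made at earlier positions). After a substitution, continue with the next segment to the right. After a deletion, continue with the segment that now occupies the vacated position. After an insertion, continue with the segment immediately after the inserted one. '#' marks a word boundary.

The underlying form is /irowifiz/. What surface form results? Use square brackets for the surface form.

A Voicing Between Vowels: no change — [irowifiz]
B Medial Vowel Deletion: [irowifiz] → [irowfz]
C Pre-Liquid Lowering: [irowfz] → [erowfz]

[erowfz]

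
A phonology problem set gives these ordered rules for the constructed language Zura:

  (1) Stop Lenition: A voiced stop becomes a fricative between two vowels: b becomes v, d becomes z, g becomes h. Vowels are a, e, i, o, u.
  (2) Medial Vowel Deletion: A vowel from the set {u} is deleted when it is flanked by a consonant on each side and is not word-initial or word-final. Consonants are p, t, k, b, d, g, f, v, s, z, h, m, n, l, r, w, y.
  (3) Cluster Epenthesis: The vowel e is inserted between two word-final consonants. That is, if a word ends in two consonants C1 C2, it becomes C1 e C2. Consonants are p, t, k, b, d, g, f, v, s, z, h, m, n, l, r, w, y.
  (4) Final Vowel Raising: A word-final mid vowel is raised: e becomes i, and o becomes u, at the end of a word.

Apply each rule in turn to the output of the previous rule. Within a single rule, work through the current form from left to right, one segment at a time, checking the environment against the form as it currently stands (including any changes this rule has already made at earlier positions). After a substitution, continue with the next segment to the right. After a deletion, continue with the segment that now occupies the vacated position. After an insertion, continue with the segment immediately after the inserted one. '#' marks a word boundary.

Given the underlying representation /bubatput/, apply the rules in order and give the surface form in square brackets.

[bvatpet]

(1) Stop Lenition: [bubatput] → [buvatput]
(2) Medial Vowel Deletion: [buvatput] → [bvatpt]
(3) Cluster Epenthesis: [bvatpt] → [bvatpet]
(4) Final Vowel Raising: no change — [bvatpet]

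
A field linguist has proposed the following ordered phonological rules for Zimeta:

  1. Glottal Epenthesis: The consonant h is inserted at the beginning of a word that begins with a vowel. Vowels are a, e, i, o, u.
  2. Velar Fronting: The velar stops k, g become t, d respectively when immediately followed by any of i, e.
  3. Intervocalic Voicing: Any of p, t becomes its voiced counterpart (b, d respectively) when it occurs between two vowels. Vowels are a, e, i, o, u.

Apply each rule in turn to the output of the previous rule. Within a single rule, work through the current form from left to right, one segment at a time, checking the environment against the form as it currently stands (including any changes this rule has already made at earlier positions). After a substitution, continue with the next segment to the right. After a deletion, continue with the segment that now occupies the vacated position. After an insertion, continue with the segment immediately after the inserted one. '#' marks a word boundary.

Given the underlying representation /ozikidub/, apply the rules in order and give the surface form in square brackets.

[hozididub]

1 Glottal Epenthesis: [ozikidub] → [hozikidub]
2 Velar Fronting: [hozikidub] → [hozitidub]
3 Intervocalic Voicing: [hozitidub] → [hozididub]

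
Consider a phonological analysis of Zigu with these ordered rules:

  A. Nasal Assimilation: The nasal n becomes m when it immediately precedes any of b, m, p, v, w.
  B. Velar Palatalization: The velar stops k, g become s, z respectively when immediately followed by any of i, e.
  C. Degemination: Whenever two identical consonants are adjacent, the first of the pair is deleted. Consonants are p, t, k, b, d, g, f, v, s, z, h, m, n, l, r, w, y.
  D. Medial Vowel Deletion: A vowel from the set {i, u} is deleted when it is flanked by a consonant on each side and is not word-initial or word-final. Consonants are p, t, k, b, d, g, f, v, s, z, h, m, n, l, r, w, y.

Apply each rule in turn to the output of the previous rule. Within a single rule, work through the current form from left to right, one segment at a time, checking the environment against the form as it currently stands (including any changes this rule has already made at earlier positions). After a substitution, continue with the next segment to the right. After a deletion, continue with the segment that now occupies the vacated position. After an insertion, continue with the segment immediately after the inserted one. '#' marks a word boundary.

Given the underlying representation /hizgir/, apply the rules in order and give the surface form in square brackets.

A Nasal Assimilation: no change — [hizgir]
B Velar Palatalization: [hizgir] → [hizzir]
C Degemination: [hizzir] → [hizir]
D Medial Vowel Deletion: [hizir] → [hzr]

[hzr]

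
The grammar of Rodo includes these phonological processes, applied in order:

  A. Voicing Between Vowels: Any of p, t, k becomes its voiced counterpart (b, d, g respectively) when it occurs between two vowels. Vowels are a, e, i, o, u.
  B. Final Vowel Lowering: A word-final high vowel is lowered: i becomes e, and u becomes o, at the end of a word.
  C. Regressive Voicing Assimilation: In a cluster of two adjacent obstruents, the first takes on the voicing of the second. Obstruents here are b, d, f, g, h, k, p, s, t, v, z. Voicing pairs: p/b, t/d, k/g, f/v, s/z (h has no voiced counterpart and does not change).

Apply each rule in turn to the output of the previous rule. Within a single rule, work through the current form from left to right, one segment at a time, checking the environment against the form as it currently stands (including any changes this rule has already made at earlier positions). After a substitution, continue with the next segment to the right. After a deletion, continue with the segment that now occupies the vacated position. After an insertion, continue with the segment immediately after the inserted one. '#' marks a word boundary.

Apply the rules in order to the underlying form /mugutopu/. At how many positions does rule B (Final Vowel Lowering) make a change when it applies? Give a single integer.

1

A Voicing Between Vowels: [mugutopu] → [mugudobu]
B Final Vowel Lowering: [mugudobu] → [mugudobo]
C Regressive Voicing Assimilation: no change — [mugudobo]
Rule B changed 1 position(s).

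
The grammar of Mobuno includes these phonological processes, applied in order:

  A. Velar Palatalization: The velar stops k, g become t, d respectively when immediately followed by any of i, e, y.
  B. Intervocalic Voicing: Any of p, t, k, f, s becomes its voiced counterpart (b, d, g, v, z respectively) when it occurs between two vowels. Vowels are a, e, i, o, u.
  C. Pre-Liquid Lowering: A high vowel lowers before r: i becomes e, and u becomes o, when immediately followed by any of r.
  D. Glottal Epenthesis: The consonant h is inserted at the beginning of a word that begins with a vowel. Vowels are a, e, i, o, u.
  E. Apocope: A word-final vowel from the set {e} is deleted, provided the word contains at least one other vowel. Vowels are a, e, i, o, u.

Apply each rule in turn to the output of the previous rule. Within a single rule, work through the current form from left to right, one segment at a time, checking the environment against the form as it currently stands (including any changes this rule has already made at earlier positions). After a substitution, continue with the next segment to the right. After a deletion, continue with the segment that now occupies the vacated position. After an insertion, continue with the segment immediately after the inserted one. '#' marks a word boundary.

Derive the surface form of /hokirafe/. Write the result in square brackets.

[hoderav]

A Velar Palatalization: [hokirafe] → [hotirafe]
B Intervocalic Voicing: [hotirafe] → [hodirave]
C Pre-Liquid Lowering: [hodirave] → [hoderave]
D Glottal Epenthesis: no change — [hoderave]
E Apocope: [hoderave] → [hoderav]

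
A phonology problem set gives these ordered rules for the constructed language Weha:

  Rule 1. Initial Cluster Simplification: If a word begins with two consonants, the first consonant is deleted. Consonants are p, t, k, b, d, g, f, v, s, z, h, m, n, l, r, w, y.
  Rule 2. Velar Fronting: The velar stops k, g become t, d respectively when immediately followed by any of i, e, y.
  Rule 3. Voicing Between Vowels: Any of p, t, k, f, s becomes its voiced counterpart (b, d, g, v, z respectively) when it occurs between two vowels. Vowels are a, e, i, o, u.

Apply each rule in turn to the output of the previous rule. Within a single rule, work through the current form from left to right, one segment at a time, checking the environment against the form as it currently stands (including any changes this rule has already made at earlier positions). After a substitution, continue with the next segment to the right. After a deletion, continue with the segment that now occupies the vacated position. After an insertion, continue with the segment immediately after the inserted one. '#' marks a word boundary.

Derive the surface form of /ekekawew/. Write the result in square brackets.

Rule 1 Initial Cluster Simplification: no change — [ekekawew]
Rule 2 Velar Fronting: [ekekawew] → [etekawew]
Rule 3 Voicing Between Vowels: [etekawew] → [edegawew]

[edegawew]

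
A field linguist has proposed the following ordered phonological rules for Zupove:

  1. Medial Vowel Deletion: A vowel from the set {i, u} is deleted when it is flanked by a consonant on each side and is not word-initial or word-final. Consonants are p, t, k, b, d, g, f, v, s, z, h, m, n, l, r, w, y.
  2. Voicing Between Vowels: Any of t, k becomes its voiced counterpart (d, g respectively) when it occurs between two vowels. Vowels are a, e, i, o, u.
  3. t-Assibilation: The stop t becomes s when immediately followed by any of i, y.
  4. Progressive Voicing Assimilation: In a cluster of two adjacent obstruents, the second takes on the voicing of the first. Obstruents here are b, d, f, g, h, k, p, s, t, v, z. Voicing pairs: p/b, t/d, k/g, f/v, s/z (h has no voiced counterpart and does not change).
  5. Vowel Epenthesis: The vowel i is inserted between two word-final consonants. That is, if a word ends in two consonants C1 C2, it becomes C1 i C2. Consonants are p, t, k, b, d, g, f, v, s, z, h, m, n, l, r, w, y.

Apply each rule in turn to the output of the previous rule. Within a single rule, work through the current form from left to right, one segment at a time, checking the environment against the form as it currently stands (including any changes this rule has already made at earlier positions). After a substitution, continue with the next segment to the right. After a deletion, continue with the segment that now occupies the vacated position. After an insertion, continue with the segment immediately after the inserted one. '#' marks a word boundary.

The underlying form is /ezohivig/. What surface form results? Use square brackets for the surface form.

[ezohfik]

1 Medial Vowel Deletion: [ezohivig] → [ezohvg]
2 Voicing Between Vowels: no change — [ezohvg]
3 t-Assibilation: no change — [ezohvg]
4 Progressive Voicing Assimilation: [ezohvg] → [ezohfk]
5 Vowel Epenthesis: [ezohfk] → [ezohfik]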